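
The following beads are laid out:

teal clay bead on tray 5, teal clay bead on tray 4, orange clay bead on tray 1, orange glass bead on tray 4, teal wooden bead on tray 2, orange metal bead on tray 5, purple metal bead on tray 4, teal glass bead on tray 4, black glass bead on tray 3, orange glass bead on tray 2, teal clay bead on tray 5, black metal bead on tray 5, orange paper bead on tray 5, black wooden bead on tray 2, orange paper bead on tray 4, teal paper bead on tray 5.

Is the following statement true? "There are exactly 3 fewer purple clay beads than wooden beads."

False

There are 0 purple clay beads.
There are 2 wooden beads.
The claim requires 2 − 0 (= 2) to equal 3, which does not hold.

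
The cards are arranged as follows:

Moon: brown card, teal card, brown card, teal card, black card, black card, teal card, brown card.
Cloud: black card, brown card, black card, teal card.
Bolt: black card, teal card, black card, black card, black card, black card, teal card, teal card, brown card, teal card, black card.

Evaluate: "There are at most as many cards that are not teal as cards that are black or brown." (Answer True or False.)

cards that are not teal: 15.
cards that are black or brown: 15.
The claim requires 15 ≤ 15, which holds.

True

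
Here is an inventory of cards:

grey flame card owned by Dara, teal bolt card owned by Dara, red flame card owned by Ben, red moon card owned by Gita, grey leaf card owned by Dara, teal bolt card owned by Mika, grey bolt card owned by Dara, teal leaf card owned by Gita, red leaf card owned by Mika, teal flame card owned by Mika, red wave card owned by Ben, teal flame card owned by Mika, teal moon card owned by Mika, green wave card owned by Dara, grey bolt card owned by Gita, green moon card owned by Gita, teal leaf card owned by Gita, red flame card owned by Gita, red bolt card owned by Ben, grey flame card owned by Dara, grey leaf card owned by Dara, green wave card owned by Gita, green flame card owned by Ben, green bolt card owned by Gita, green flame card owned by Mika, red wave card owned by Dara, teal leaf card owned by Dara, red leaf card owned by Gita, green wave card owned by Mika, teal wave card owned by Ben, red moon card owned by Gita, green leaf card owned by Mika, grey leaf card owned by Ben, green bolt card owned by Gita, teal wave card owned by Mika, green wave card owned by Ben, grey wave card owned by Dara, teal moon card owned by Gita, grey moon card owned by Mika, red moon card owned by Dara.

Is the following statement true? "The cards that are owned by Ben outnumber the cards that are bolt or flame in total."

False

cards owned by Ben: 7.
cards that are bolt or flame: 15.
The claim requires 7 > 15, which does not hold.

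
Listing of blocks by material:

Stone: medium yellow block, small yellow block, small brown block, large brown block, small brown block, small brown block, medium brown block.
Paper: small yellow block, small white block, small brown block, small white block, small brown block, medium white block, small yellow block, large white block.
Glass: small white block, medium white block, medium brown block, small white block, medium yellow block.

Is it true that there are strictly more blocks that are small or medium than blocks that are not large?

False

blocks that are small or medium: 18.
blocks that are not large: 18.
The claim requires 18 > 18, which does not hold.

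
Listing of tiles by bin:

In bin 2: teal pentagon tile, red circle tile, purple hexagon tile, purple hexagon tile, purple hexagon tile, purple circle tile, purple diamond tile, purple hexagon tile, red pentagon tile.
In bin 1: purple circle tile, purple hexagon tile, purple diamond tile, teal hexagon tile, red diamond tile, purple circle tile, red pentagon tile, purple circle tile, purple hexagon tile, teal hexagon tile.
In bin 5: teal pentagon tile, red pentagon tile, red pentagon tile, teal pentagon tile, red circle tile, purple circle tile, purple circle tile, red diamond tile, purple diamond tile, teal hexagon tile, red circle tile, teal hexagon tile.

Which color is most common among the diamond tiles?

purple

Counts by color (restricted to diamond tiles): purple 3, red 2.
The maximum is 3, held uniquely by purple.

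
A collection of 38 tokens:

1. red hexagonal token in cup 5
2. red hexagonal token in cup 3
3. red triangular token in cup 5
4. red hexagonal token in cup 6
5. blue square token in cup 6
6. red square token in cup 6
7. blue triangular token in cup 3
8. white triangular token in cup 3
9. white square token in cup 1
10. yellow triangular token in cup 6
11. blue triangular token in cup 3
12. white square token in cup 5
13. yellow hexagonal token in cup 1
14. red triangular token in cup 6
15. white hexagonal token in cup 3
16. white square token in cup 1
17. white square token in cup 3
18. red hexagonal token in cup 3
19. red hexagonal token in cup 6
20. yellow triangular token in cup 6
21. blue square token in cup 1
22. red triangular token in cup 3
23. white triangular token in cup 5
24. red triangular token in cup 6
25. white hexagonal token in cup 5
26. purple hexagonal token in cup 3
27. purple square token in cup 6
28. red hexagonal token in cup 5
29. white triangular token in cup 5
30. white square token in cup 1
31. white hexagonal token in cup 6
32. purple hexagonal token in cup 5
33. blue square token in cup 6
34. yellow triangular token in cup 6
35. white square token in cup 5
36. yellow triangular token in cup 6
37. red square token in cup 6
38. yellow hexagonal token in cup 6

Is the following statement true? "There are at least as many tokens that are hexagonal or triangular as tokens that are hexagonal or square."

True

There are 26 tokens that are hexagonal or triangular.
There are 25 tokens that are hexagonal or square.
The claim requires 26 ≥ 25, which holds.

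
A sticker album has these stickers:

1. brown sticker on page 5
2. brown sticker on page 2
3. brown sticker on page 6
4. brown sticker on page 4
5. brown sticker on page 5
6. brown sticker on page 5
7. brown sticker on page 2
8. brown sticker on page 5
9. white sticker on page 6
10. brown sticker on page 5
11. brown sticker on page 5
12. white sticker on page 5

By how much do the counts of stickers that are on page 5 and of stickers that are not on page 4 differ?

stickers on page 5: 7. stickers that are not on page 4: 11.
|7 − 11| = 11 − 7 = 4.

4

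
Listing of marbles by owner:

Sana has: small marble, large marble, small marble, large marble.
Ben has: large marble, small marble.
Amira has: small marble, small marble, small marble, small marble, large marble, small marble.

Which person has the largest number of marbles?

Counts by owner: Amira→6, Sana→4, Ben→2.
The maximum is 6, held uniquely by Amira.

Amira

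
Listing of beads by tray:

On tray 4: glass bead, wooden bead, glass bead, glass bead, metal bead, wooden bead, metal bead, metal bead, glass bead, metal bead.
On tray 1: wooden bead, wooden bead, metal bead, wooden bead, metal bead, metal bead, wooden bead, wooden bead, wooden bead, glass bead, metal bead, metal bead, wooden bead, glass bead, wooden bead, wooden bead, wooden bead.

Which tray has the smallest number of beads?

tray 4

Counts by tray: tray 1→17, tray 4→10.
The minimum is 10, held uniquely by tray 4.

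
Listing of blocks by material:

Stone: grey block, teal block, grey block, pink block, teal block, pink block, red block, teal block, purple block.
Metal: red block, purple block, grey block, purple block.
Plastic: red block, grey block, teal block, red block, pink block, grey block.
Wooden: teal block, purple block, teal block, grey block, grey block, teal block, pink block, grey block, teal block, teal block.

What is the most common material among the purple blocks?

metal

Counts by material (restricted to purple blocks): metal 2, stone 1, wooden 1.
The maximum is 2, held uniquely by metal.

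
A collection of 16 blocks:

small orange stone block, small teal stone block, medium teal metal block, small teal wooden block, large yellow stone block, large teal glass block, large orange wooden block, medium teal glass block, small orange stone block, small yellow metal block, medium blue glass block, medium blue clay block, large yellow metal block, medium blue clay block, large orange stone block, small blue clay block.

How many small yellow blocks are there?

1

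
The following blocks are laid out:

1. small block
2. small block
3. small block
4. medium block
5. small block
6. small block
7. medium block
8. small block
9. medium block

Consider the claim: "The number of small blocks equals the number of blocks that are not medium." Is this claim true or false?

True

There are 6 small blocks.
There are 6 blocks that are not medium.
The claim requires 6 = 6, which holds.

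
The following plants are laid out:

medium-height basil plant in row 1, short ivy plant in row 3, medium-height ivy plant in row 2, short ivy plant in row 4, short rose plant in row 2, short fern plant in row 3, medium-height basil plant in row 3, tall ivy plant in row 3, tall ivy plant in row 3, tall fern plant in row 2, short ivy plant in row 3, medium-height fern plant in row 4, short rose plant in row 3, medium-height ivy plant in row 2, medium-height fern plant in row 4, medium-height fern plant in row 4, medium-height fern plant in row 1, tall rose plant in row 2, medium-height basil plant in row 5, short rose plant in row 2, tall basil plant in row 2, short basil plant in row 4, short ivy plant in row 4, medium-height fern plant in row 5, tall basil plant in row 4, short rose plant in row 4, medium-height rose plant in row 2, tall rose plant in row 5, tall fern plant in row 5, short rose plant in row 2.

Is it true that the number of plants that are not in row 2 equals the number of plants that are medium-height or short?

There are 21 plants that are not in row 2.
There are 22 plants that are medium-height or short.
The claim requires 21 = 22, which does not hold.

False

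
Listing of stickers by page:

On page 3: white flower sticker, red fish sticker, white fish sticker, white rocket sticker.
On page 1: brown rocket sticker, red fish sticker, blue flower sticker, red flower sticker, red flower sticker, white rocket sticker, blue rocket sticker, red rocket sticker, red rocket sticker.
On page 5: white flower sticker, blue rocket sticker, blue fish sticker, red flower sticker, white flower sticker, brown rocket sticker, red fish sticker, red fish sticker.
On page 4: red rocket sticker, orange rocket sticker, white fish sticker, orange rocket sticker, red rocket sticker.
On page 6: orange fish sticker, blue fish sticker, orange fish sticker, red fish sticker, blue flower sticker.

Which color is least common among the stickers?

brown

Counts by color: red 12, white 7, blue 6, orange 4, brown 2.
The minimum is 2, held uniquely by brown.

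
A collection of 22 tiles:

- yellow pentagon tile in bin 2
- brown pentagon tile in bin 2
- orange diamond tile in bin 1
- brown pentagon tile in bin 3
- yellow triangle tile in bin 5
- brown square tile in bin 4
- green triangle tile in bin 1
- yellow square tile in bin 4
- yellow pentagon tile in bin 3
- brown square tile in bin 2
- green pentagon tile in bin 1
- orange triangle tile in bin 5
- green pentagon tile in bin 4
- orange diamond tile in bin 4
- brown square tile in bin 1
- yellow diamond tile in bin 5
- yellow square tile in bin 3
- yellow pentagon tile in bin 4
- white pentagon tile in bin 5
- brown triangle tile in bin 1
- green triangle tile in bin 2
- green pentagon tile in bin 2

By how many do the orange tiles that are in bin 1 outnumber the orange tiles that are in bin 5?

0

orange tiles in bin 1: 1.
orange tiles in bin 5: 1.
1 − 1 = 0.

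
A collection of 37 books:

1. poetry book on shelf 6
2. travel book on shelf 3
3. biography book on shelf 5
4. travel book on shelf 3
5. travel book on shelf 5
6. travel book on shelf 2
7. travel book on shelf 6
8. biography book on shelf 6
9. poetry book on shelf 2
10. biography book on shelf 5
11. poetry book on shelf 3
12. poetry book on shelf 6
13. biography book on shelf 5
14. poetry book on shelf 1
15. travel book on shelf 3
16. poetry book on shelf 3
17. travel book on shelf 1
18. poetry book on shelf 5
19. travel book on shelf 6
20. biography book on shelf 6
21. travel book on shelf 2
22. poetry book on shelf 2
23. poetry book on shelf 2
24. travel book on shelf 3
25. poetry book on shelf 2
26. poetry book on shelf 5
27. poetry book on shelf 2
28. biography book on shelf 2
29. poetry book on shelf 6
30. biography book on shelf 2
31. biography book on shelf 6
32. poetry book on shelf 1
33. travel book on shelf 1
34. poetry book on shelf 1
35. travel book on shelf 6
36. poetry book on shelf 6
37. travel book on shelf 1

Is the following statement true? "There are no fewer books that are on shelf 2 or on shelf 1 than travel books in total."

books on shelf 2 or on shelf 1: 15.
travel books: 13.
The claim requires 15 ≥ 13, which holds.

True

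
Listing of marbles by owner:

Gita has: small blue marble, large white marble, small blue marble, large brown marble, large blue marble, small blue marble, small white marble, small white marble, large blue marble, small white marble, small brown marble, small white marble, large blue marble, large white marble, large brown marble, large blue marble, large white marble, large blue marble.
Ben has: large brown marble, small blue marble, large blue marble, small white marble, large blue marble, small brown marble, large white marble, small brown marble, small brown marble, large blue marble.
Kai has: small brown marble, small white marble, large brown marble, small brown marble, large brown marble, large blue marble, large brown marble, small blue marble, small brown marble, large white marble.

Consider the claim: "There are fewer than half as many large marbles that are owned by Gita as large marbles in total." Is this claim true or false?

|large marbles owned by Gita| = 10.
|large marbles| = 20.
The claim requires 2 × 10 = 20 < 20, which does not hold.

False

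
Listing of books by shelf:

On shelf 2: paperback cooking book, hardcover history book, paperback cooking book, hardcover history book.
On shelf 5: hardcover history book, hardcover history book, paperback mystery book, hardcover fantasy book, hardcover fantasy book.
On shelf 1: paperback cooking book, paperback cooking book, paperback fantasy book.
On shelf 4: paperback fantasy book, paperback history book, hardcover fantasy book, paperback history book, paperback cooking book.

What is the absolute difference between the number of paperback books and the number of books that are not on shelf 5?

paperback books: 10. books that are not on shelf 5: 12.
|10 − 12| = 12 − 10 = 2.

2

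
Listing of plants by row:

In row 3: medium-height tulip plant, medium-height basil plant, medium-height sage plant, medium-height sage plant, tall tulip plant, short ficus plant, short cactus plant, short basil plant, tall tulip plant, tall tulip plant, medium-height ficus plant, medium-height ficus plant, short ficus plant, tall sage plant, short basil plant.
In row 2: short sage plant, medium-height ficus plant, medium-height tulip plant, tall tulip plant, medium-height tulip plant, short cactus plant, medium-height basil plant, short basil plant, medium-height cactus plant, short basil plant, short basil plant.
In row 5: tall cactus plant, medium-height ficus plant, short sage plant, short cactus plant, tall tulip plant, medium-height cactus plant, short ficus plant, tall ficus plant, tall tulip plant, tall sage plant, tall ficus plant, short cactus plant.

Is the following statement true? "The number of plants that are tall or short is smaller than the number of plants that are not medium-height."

There are 25 plants that are tall or short.
There are 25 plants that are not medium-height.
The claim requires 25 < 25, which does not hold.

False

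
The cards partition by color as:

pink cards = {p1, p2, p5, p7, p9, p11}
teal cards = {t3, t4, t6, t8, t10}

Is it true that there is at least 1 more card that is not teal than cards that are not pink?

There are 6 cards that are not teal.
There are 5 cards that are not pink.
The claim requires 6 − 5 = 1 ≥ 1, which holds.

True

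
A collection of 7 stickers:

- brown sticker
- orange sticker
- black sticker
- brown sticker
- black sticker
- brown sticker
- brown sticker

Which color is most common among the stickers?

brown

Counts by color: brown 4, black 2, orange 1.
The maximum is 4, held uniquely by brown.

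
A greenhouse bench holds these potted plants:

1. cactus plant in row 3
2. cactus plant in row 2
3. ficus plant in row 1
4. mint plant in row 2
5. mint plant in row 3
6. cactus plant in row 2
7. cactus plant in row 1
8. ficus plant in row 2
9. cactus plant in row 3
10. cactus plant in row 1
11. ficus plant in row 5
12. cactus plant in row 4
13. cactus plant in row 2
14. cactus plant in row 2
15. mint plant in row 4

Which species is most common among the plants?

cactus

Counts by species: cactus 9, ficus 3, mint 3.
The maximum is 9, held uniquely by cactus.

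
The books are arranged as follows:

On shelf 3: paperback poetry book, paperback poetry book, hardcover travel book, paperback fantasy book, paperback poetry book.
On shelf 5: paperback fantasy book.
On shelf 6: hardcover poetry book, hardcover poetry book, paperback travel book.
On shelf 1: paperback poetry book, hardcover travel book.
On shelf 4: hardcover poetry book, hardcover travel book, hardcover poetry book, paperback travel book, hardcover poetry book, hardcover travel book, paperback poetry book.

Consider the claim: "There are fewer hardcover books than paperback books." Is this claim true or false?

False

|hardcover books| = 9.
|paperback books| = 9.
The claim requires 9 < 9, which does not hold.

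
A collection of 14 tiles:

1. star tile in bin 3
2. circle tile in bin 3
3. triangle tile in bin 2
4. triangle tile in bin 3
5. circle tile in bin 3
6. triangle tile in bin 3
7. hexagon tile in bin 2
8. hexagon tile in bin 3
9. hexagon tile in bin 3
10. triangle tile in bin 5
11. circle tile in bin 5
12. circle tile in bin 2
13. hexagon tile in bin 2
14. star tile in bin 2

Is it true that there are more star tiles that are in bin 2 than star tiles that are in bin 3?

star tiles in bin 2: 1.
star tiles in bin 3: 1.
The claim requires 1 > 1, which does not hold.

False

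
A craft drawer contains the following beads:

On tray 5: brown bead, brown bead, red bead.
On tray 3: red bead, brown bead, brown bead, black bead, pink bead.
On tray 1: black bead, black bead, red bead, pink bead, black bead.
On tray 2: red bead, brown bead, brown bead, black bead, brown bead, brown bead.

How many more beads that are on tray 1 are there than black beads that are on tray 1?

2

beads on tray 1: 5.
black beads on tray 1: 3.
5 − 3 = 2.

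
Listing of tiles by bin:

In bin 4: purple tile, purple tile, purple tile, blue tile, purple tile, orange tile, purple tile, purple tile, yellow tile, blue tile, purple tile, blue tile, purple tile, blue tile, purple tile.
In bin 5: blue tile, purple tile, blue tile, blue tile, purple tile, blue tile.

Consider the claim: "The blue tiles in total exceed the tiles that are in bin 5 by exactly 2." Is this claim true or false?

blue tiles: 8.
tiles in bin 5: 6.
The claim requires 8 − 6 (= 2) to equal 2, which holds.

True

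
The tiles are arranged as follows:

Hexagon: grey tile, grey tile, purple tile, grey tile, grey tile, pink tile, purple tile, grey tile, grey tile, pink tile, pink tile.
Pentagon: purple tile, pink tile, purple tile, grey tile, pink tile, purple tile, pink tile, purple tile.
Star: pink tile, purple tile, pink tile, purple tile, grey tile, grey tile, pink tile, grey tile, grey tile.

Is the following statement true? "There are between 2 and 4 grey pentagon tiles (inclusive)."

|grey pentagon tiles| = 1.
The claim requires 2 ≤ 1 ≤ 4, which does not hold.

False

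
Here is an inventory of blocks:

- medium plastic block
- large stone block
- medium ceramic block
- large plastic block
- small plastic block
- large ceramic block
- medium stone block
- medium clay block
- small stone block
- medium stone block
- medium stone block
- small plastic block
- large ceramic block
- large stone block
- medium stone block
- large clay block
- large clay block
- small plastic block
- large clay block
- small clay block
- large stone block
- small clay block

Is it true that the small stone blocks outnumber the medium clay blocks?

False

small stone blocks: 1.
medium clay blocks: 1.
The claim requires 1 > 1, which does not hold.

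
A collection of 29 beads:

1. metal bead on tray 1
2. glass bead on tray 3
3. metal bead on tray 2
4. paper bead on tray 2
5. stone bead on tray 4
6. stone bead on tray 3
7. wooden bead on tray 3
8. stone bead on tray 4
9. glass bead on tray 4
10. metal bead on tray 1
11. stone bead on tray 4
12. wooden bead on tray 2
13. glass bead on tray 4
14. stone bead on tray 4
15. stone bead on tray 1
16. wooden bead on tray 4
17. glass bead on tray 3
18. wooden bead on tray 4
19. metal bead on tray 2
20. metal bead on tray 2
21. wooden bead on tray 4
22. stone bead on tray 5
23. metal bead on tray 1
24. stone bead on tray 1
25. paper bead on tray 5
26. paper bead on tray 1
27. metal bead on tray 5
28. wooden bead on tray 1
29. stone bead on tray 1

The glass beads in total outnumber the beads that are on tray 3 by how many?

glass beads: 4.
beads on tray 3: 4.
4 − 4 = 0.

0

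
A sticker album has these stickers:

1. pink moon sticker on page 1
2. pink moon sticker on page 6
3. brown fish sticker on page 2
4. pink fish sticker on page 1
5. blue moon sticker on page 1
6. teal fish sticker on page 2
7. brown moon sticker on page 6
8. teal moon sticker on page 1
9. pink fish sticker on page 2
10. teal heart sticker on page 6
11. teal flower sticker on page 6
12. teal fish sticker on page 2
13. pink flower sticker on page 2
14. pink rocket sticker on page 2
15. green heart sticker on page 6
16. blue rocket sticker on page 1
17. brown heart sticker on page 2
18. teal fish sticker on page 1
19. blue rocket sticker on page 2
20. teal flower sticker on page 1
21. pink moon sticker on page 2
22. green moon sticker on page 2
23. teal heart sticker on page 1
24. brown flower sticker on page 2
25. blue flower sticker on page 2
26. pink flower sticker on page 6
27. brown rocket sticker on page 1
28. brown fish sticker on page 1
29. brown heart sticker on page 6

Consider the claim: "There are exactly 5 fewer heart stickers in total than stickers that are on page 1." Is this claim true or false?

True

|heart stickers| = 5.
|stickers on page 1| = 10.
The claim requires 10 − 5 (= 5) to equal 5, which holds.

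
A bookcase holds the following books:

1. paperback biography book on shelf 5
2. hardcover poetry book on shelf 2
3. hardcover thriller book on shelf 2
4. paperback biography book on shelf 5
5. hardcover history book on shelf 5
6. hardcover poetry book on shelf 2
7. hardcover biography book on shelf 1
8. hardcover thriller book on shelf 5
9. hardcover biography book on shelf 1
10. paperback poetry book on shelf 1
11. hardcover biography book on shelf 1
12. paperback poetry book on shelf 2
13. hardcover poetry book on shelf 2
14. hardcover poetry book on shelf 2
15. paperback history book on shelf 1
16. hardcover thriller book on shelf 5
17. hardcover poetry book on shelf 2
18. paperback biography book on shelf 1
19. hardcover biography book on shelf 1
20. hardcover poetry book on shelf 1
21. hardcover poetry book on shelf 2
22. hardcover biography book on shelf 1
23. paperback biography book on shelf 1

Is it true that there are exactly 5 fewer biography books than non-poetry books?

biography books: 9.
non-poetry books: 14.
The claim requires 14 − 9 (= 5) to equal 5, which holds.

True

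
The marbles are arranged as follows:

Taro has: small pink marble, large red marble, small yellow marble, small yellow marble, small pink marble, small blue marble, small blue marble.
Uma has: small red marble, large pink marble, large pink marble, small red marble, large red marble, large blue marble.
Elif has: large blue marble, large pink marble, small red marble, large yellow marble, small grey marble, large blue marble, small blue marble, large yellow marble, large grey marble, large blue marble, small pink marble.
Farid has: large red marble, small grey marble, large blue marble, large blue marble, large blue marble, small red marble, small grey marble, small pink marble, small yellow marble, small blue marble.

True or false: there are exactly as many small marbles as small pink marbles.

False

There are 18 small marbles.
There are 4 small pink marbles.
The claim requires 18 = 4, which does not hold.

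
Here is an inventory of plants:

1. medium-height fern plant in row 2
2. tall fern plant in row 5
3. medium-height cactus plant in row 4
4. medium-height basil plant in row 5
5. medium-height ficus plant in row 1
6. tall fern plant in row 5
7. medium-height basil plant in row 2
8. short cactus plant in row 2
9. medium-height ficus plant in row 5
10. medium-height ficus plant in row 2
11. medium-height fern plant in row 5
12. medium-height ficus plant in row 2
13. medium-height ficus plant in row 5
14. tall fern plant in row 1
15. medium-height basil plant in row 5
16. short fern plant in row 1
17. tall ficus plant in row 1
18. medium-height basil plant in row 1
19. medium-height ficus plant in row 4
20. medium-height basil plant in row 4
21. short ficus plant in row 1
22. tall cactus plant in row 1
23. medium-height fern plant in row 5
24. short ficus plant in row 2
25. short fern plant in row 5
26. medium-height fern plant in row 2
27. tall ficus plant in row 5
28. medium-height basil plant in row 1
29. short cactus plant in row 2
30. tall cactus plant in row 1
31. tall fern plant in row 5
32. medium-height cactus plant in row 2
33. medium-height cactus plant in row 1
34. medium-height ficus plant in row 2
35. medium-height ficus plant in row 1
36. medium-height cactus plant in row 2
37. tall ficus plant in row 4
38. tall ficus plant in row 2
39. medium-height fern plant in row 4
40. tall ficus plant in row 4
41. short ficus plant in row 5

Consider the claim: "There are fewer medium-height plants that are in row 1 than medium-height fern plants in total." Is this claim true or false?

False

|medium-height plants in row 1| = 5.
|medium-height fern plants| = 5.
The claim requires 5 < 5, which does not hold.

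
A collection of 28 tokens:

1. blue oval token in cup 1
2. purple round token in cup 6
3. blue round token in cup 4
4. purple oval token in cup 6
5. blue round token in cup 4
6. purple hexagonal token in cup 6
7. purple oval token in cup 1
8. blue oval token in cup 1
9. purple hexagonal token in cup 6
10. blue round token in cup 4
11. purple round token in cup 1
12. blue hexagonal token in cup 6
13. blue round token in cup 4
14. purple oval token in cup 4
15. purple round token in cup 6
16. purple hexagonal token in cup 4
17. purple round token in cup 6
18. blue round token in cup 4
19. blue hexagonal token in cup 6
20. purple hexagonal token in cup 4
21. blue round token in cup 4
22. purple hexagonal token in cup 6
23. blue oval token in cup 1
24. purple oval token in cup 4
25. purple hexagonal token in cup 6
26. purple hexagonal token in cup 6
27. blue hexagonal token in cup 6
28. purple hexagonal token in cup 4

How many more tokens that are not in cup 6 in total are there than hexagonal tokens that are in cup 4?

13

tokens that are not in cup 6: 16.
hexagonal tokens in cup 4: 3.
16 − 3 = 13.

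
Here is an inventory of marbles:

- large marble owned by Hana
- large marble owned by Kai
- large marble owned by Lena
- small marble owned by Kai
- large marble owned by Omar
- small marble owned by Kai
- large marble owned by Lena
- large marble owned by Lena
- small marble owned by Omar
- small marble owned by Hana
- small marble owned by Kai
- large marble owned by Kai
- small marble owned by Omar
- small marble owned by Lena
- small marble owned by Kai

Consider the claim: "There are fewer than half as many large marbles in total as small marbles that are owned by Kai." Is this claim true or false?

False

large marbles: 7.
small marbles owned by Kai: 4.
The claim requires 2 × 7 = 14 < 4, which does not hold.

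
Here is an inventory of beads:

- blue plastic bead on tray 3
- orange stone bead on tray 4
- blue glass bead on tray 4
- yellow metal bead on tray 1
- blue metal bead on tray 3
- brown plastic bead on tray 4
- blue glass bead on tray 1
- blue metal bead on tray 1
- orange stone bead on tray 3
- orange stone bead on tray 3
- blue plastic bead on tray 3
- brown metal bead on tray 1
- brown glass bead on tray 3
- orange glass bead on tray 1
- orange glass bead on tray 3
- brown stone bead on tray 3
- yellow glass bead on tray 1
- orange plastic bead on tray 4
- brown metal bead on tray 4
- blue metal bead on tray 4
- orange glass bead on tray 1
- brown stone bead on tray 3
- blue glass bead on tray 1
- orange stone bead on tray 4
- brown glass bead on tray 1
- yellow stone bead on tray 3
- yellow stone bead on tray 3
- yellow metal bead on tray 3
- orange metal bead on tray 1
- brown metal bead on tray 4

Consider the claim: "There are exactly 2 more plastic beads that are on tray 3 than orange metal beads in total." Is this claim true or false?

There are 2 plastic beads on tray 3.
There is 1 orange metal bead.
The claim requires 2 − 1 (= 1) to equal 2, which does not hold.

False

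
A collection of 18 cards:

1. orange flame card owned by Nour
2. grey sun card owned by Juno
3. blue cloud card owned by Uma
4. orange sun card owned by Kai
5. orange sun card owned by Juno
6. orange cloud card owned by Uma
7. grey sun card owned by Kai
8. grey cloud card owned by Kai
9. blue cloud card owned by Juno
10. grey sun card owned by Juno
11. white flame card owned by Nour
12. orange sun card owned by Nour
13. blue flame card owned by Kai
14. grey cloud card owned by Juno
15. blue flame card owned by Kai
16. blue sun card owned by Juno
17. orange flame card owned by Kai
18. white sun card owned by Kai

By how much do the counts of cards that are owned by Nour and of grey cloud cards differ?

cards owned by Nour: 3. grey cloud cards: 2.
|3 − 2| = 3 − 2 = 1.

1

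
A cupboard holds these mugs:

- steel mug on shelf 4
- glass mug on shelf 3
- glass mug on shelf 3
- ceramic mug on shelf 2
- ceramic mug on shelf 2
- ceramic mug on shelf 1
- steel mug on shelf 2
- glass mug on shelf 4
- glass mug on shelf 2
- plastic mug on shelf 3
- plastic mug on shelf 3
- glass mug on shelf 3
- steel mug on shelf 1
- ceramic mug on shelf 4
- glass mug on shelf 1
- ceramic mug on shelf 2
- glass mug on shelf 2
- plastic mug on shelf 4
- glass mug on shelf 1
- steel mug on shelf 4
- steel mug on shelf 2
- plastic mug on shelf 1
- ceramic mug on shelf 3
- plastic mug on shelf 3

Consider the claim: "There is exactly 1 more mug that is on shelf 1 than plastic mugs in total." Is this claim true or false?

False

There are 5 mugs on shelf 1.
There are 5 plastic mugs.
The claim requires 5 − 5 (= 0) to equal 1, which does not hold.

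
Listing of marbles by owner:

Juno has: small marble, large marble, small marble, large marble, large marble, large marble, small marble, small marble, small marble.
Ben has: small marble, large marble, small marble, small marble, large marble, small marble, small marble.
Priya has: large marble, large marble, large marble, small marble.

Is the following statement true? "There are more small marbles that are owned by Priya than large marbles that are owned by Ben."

Count of small marbles owned by Priya: 1.
Count of large marbles owned by Ben: 2.
The claim requires 1 > 2, which does not hold.

False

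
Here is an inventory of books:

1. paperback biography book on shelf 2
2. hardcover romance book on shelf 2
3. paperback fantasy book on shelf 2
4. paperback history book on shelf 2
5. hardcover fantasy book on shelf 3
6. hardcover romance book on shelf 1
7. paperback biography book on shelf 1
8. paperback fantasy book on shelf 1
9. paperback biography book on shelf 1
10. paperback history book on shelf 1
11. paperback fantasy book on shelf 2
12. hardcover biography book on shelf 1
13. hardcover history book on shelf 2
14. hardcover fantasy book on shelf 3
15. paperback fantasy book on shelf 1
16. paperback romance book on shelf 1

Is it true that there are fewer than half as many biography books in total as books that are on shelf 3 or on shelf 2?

False

biography books: 4.
books on shelf 3 or on shelf 2: 8.
The claim requires 2 × 4 = 8 < 8, which does not hold.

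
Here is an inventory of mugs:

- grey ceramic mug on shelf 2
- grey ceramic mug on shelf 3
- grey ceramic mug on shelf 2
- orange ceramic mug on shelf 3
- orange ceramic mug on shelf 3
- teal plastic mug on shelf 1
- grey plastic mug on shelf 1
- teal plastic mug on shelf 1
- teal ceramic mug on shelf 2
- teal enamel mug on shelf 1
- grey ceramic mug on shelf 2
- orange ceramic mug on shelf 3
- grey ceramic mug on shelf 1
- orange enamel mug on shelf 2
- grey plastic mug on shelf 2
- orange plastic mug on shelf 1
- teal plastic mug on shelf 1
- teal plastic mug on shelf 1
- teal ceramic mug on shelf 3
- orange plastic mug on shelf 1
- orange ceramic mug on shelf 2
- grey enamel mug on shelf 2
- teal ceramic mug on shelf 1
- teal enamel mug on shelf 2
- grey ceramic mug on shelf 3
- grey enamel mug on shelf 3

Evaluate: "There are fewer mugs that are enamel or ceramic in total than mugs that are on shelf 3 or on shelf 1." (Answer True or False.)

There are 18 mugs that are enamel or ceramic.
There are 17 mugs on shelf 3 or on shelf 1.
The claim requires 18 < 17, which does not hold.

False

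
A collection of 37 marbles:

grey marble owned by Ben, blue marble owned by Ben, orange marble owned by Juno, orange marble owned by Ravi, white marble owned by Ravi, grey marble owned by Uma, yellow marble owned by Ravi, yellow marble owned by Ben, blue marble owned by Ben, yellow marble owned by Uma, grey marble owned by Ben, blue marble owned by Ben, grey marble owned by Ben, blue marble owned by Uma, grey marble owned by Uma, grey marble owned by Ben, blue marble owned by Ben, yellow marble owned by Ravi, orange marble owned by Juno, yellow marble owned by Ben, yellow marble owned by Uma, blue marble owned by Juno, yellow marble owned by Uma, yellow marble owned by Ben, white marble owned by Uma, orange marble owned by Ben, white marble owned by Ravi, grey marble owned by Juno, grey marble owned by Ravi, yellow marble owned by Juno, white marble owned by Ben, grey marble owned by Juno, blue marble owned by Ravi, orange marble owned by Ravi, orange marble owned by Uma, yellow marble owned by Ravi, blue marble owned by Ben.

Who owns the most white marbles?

Ravi

Counts by owner (restricted to white marbles): Ravi→2, Uma→1, Ben→1, Juno→0.
The maximum is 2, held uniquely by Ravi.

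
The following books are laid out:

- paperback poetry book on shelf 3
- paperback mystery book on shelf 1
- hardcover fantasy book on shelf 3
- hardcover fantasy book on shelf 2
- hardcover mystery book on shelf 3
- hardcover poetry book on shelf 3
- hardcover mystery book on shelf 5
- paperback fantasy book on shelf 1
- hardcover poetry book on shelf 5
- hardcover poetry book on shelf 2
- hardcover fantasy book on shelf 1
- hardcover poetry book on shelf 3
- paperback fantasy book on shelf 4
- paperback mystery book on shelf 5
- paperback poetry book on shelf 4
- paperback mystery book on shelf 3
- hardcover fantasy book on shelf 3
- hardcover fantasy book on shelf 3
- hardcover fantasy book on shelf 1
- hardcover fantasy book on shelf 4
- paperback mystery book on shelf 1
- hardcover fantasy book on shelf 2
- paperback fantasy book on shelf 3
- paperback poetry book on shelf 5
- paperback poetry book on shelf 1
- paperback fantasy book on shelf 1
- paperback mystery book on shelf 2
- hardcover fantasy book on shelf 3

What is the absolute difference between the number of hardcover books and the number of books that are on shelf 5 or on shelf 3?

1

hardcover books: 15. books on shelf 5 or on shelf 3: 14.
|15 − 14| = 15 − 14 = 1.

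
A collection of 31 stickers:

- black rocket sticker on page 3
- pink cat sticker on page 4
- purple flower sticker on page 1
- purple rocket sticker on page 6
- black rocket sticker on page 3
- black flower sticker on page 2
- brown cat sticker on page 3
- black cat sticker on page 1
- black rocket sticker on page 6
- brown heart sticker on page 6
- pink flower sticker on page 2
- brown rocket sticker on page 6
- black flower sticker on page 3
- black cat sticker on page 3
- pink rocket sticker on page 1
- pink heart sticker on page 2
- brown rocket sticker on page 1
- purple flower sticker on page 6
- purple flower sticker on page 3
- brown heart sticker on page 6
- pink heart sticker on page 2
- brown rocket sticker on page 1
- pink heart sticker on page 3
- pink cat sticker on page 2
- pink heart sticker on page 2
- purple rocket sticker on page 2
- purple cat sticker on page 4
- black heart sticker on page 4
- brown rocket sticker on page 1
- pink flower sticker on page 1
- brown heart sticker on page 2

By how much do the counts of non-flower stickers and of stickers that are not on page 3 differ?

non-flower stickers: 24. stickers that are not on page 3: 24.
|24 − 24| = 24 − 24 = 0.

0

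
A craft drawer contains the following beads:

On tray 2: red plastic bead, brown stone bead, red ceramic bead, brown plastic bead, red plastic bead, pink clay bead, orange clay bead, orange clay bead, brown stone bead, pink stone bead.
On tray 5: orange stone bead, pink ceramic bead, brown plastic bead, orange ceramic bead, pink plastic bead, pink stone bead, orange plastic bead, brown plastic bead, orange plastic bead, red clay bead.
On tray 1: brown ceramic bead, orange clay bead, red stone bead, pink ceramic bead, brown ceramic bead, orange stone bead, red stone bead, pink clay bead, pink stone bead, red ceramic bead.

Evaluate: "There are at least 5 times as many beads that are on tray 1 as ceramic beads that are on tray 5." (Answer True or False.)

True

There are 10 beads on tray 1.
There are 2 ceramic beads on tray 5.
The claim requires 10 ≥ 5 × 2 = 10, which holds.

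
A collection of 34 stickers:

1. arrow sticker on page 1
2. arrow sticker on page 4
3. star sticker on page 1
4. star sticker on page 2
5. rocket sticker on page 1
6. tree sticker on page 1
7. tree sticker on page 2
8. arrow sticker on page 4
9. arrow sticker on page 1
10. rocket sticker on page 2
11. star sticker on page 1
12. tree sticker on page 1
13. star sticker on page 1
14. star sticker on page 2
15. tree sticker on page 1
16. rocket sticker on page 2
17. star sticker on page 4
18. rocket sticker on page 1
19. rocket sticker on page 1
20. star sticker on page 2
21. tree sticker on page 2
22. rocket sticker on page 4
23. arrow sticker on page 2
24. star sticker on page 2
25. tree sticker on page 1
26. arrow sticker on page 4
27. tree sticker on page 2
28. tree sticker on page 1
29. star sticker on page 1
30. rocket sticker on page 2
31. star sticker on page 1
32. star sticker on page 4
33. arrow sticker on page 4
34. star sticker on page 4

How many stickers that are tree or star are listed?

star: 12; tree: 8; together 12 + 8 = 20.

20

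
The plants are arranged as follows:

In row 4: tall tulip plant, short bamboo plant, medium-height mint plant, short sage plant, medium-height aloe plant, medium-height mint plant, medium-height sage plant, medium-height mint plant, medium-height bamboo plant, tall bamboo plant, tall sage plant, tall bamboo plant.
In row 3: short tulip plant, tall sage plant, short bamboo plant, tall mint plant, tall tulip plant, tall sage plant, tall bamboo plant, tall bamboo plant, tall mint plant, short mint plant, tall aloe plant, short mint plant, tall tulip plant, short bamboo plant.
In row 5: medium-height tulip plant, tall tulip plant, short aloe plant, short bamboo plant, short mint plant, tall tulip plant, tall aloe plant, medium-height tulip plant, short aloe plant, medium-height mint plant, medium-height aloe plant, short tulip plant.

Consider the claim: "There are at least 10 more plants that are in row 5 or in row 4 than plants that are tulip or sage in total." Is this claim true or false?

True

|plants in row 5 or in row 4| = 24.
|plants that are tulip or sage| = 14.
The claim requires 24 − 14 = 10 ≥ 10, which holds.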